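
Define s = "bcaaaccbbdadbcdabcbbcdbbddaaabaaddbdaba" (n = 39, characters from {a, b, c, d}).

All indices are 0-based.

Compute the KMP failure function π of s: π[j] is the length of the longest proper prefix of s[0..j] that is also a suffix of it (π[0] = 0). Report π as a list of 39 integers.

[0, 0, 0, 0, 0, 0, 0, 1, 1, 0, 0, 0, 1, 2, 0, 0, 1, 2, 1, 1, 2, 0, 1, 1, 0, 0, 0, 0, 0, 1, 0, 0, 0, 0, 1, 0, 0, 1, 0]

π[0] = 0
j=1 s[j]='c': π[1]=0 (border '')
j=2 s[j]='a': π[2]=0 (border '')
j=3 s[j]='a': π[3]=0 (border '')
j=4 s[j]='a': π[4]=0 (border '')
j=5 s[j]='c': π[5]=0 (border '')
j=6 s[j]='c': π[6]=0 (border '')
j=7 s[j]='b': π[7]=1 (border 'b')
j=8 s[j]='b': k: 1→0; π[8]=1 (border 'b')
j=9 s[j]='d': k: 1→0; π[9]=0 (border '')
j=10 s[j]='a': π[10]=0 (border '')
j=11 s[j]='d': π[11]=0 (border '')
j=12 s[j]='b': π[12]=1 (border 'b')
j=13 s[j]='c': π[13]=2 (border 'bc')
j=14 s[j]='d': k: 2→0; π[14]=0 (border '')
j=15 s[j]='a': π[15]=0 (border '')
j=16 s[j]='b': π[16]=1 (border 'b')
j=17 s[j]='c': π[17]=2 (border 'bc')
j=18 s[j]='b': k: 2→0; π[18]=1 (border 'b')
j=19 s[j]='b': k: 1→0; π[19]=1 (border 'b')
j=20 s[j]='c': π[20]=2 (border 'bc')
j=21 s[j]='d': k: 2→0; π[21]=0 (border '')
j=22 s[j]='b': π[22]=1 (border 'b')
j=23 s[j]='b': k: 1→0; π[23]=1 (border 'b')
j=24 s[j]='d': k: 1→0; π[24]=0 (border '')
j=25 s[j]='d': π[25]=0 (border '')
j=26 s[j]='a': π[26]=0 (border '')
j=27 s[j]='a': π[27]=0 (border '')
j=28 s[j]='a': π[28]=0 (border '')
j=29 s[j]='b': π[29]=1 (border 'b')
j=30 s[j]='a': k: 1→0; π[30]=0 (border '')
j=31 s[j]='a': π[31]=0 (border '')
j=32 s[j]='d': π[32]=0 (border '')
j=33 s[j]='d': π[33]=0 (border '')
j=34 s[j]='b': π[34]=1 (border 'b')
j=35 s[j]='d': k: 1→0; π[35]=0 (border '')
j=36 s[j]='a': π[36]=0 (border '')
j=37 s[j]='b': π[37]=1 (border 'b')
j=38 s[j]='a': k: 1→0; π[38]=0 (border '')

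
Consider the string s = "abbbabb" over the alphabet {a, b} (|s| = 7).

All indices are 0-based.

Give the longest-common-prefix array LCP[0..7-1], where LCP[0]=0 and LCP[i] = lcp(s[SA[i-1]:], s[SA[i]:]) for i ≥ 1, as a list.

sorted suffixes:
  #0 SA[0]=4  'abb'
  #1 SA[1]=0  'abbbabb'
  #2 SA[2]=6  'b'
  #3 SA[3]=3  'babb'
  #4 SA[4]=5  'bb'
  #5 SA[5]=2  'bbabb'
  #6 SA[6]=1  'bbbabb'

SA = [4, 0, 6, 3, 5, 2, 1]
rank  pair      lcp
   1  s[4:],s[0:]  3  'abb'
   2  s[0:],s[6:]  0  ''
   3  s[6:],s[3:]  1  'b'
   4  s[3:],s[5:]  1  'b'
   5  s[5:],s[2:]  2  'bb'
   6  s[2:],s[1:]  2  'bb'

[0, 3, 0, 1, 1, 2, 2]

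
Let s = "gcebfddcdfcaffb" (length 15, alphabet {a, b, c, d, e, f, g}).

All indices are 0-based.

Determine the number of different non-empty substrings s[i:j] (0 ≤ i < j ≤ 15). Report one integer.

112

sorted suffixes:
  #0 SA[0]=11  'affb'
  #1 SA[1]=14  'b'
  #2 SA[2]=3  'bfddcdfcaffb'
  #3 SA[3]=10  'caffb'
  #4 SA[4]=7  'cdfcaffb'
  #5 SA[5]=1  'cebfddcdfcaffb'
  #6 SA[6]=6  'dcdfcaffb'
  #7 SA[7]=5  'ddcdfcaffb'
  #8 SA[8]=8  'dfcaffb'
  #9 SA[9]=2  'ebfddcdfcaffb'
  #10 SA[10]=13  'fb'
  #11 SA[11]=9  'fcaffb'
  #12 SA[12]=4  'fddcdfcaffb'
  #13 SA[13]=12  'ffb'
  #14 SA[14]=0  'gcebfddcdfcaffb'

SA = [11, 14, 3, 10, 7, 1, 6, 5, 8, 2, 13, 9, 4, 12, 0]
rank  pair      lcp
   1  s[11:],s[14:]  0  ''
   2  s[14:],s[3:]  1  'b'
   3  s[3:],s[10:]  0  ''
   4  s[10:],s[7:]  1  'c'
   5  s[7:],s[1:]  1  'c'
   6  s[1:],s[6:]  0  ''
   7  s[6:],s[5:]  1  'd'
   8  s[5:],s[8:]  1  'd'
   9  s[8:],s[2:]  0  ''
  10  s[2:],s[13:]  0  ''
  11  s[13:],s[9:]  1  'f'
  12  s[9:],s[4:]  1  'f'
  13  s[4:],s[12:]  1  'f'
  14  s[12:],s[0:]  0  ''

n(n+1)/2 = 15·16/2 = 120
Σ LCP = 0 + 0 + 1 + 0 + 1 + 1 + 0 + 1 + 1 + 0 + 0 + 1 + 1 + 1 + 0 = 8
distinct = 120 − 8 = 112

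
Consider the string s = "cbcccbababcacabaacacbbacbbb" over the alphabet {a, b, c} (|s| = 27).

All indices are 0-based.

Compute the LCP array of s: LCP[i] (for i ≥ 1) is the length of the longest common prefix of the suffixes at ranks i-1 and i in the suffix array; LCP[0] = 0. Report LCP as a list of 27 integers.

[0, 1, 3, 2, 1, 3, 2, 4, 0, 1, 2, 3, 2, 1, 2, 2, 1, 2, 0, 2, 3, 1, 2, 3, 2, 1, 2]

rank | idx | suffix
   0 |  15 | aacacbbacbbb
   1 |  13 | abaacacbbacbbb
   2 |   6 | ababcacabaacacbbacbbb
   3 |   8 | abcacabaacacbbacbbb
   4 |  11 | acabaacacbbacbbb
   5 |  16 | acacbbacbbb
   6 |  18 | acbbacbbb
   7 |  22 | acbbb
   8 |  26 | b
   9 |  14 | baacacbbacbbb
  10 |   5 | bababcacabaacacbbacbbb
  11 |   7 | babcacabaacacbbacbbb
  12 |  21 | bacbbb
  13 |  25 | bb
  14 |  20 | bbacbbb
  15 |  24 | bbb
  16 |   9 | bcacabaacacbbacbbb
  17 |   1 | bcccbababcacabaacacbbacbbb
  18 |  12 | cabaacacbbacbbb
  19 |  10 | cacabaacacbbacbbb
  20 |  17 | cacbbacbbb
  21 |   4 | cbababcacabaacacbbacbbb
  22 |  19 | cbbacbbb
  23 |  23 | cbbb
  24 |   0 | cbcccbababcacabaacacbbacbbb
  25 |   3 | ccbababcacabaacacbbacbbb
  26 |   2 | cccbababcacabaacacbbacbbb

SA = [15, 13, 6, 8, 11, 16, 18, 22, 26, 14, 5, 7, 21, 25, 20, 24, 9, 1, 12, 10, 17, 4, 19, 23, 0, 3, 2]
i: (SA[i-1],SA[i]) lcp shared
  1: (15,13) 1 'a'
  2: (13,6) 3 'aba'
  3: (6,8) 2 'ab'
  4: (8,11) 1 'a'
  5: (11,16) 3 'aca'
  6: (16,18) 2 'ac'
  7: (18,22) 4 'acbb'
  8: (22,26) 0 ''
  9: (26,14) 1 'b'
  10: (14,5) 2 'ba'
  11: (5,7) 3 'bab'
  12: (7,21) 2 'ba'
  13: (21,25) 1 'b'
  14: (25,20) 2 'bb'
  15: (20,24) 2 'bb'
  16: (24,9) 1 'b'
  17: (9,1) 2 'bc'
  18: (1,12) 0 ''
  19: (12,10) 2 'ca'
  20: (10,17) 3 'cac'
  21: (17,4) 1 'c'
  22: (4,19) 2 'cb'
  23: (19,23) 3 'cbb'
  24: (23,0) 2 'cb'
  25: (0,3) 1 'c'
  26: (3,2) 2 'cc'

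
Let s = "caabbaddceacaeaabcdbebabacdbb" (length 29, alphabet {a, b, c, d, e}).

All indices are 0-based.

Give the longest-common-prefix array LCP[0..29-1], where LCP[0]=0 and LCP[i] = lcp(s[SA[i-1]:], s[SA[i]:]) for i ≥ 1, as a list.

[0, 3, 1, 2, 2, 1, 2, 1, 1, 0, 1, 2, 2, 1, 2, 1, 1, 0, 2, 1, 3, 1, 0, 2, 1, 1, 0, 2, 1]

sorted suffixes:
  #0 SA[0]=1  'aabbaddceacaeaabcdbebabacdbb'
  #1 SA[1]=14  'aabcdbebabacdbb'
  #2 SA[2]=22  'abacdbb'
  #3 SA[3]=2  'abbaddceacaeaabcdbebabacdbb'
  #4 SA[4]=15  'abcdbebabacdbb'
  #5 SA[5]=10  'acaeaabcdbebabacdbb'
  #6 SA[6]=24  'acdbb'
  #7 SA[7]=5  'addceacaeaabcdbebabacdbb'
  #8 SA[8]=12  'aeaabcdbebabacdbb'
  #9 SA[9]=28  'b'
  #10 SA[10]=21  'babacdbb'
  #11 SA[11]=23  'bacdbb'
  #12 SA[12]=4  'baddceacaeaabcdbebabacdbb'
  #13 SA[13]=27  'bb'
  #14 SA[14]=3  'bbaddceacaeaabcdbebabacdbb'
  #15 SA[15]=16  'bcdbebabacdbb'
  #16 SA[16]=19  'bebabacdbb'
  #17 SA[17]=0  'caabbaddceacaeaabcdbebabacdbb'
  #18 SA[18]=11  'caeaabcdbebabacdbb'
  #19 SA[19]=25  'cdbb'
  #20 SA[20]=17  'cdbebabacdbb'
  #21 SA[21]=8  'ceacaeaabcdbebabacdbb'
  #22 SA[22]=26  'dbb'
  #23 SA[23]=18  'dbebabacdbb'
  #24 SA[24]=7  'dceacaeaabcdbebabacdbb'
  #25 SA[25]=6  'ddceacaeaabcdbebabacdbb'
  #26 SA[26]=13  'eaabcdbebabacdbb'
  #27 SA[27]=9  'eacaeaabcdbebabacdbb'
  #28 SA[28]=20  'ebabacdbb'

SA = [1, 14, 22, 2, 15, 10, 24, 5, 12, 28, 21, 23, 4, 27, 3, 16, 19, 0, 11, 25, 17, 8, 26, 18, 7, 6, 13, 9, 20]
rank  pair      lcp
   1  s[1:],s[14:]  3  'aab'
   2  s[14:],s[22:]  1  'a'
   3  s[22:],s[2:]  2  'ab'
   4  s[2:],s[15:]  2  'ab'
   5  s[15:],s[10:]  1  'a'
   6  s[10:],s[24:]  2  'ac'
   7  s[24:],s[5:]  1  'a'
   8  s[5:],s[12:]  1  'a'
   9  s[12:],s[28:]  0  ''
  10  s[28:],s[21:]  1  'b'
  11  s[21:],s[23:]  2  'ba'
  12  s[23:],s[4:]  2  'ba'
  13  s[4:],s[27:]  1  'b'
  14  s[27:],s[3:]  2  'bb'
  15  s[3:],s[16:]  1  'b'
  16  s[16:],s[19:]  1  'b'
  17  s[19:],s[0:]  0  ''
  18  s[0:],s[11:]  2  'ca'
  19  s[11:],s[25:]  1  'c'
  20  s[25:],s[17:]  3  'cdb'
  21  s[17:],s[8:]  1  'c'
  22  s[8:],s[26:]  0  ''
  23  s[26:],s[18:]  2  'db'
  24  s[18:],s[7:]  1  'd'
  25  s[7:],s[6:]  1  'd'
  26  s[6:],s[13:]  0  ''
  27  s[13:],s[9:]  2  'ea'
  28  s[9:],s[20:]  1  'e'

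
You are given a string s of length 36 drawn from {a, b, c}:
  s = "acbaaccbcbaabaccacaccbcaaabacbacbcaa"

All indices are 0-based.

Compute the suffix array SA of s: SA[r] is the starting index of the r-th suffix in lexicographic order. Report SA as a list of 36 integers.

[35, 34, 23, 24, 10, 3, 25, 11, 16, 0, 27, 30, 13, 18, 4, 9, 2, 26, 29, 12, 32, 21, 7, 33, 22, 15, 17, 8, 1, 28, 31, 20, 6, 14, 19, 5]

rank | idx | suffix
   0 |  35 | a
   1 |  34 | aa
   2 |  23 | aaabacbacbcaa
   3 |  24 | aabacbacbcaa
   4 |  10 | aabaccacaccbcaaabacbacbcaa
   5 |   3 | aaccbcbaabaccacaccbcaaabacbacbcaa
   6 |  25 | abacbacbcaa
   7 |  11 | abaccacaccbcaaabacbacbcaa
   8 |  16 | acaccbcaaabacbacbcaa
   9 |   0 | acbaaccbcbaabaccacaccbcaaabacbacbcaa
  10 |  27 | acbacbcaa
  11 |  30 | acbcaa
  12 |  13 | accacaccbcaaabacbacbcaa
  13 |  18 | accbcaaabacbacbcaa
  14 |   4 | accbcbaabaccacaccbcaaabacbacbcaa
  15 |   9 | baabaccacaccbcaaabacbacbcaa
  16 |   2 | baaccbcbaabaccacaccbcaaabacbacbcaa
  17 |  26 | bacbacbcaa
  18 |  29 | bacbcaa
  19 |  12 | baccacaccbcaaabacbacbcaa
  20 |  32 | bcaa
  21 |  21 | bcaaabacbacbcaa
  22 |   7 | bcbaabaccacaccbcaaabacbacbcaa
  23 |  33 | caa
  24 |  22 | caaabacbacbcaa
  25 |  15 | cacaccbcaaabacbacbcaa
  26 |  17 | caccbcaaabacbacbcaa
  27 |   8 | cbaabaccacaccbcaaabacbacbcaa
  28 |   1 | cbaaccbcbaabaccacaccbcaaabacbacbcaa
  29 |  28 | cbacbcaa
  30 |  31 | cbcaa
  31 |  20 | cbcaaabacbacbcaa
  32 |   6 | cbcbaabaccacaccbcaaabacbacbcaa
  33 |  14 | ccacaccbcaaabacbacbcaa
  34 |  19 | ccbcaaabacbacbcaa
  35 |   5 | ccbcbaabaccacaccbcaaabacbacbcaa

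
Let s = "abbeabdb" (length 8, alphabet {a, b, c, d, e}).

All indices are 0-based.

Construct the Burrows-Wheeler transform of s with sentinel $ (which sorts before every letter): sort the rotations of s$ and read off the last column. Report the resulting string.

rank  rotation   last
    0  $abbeabdb  b
    1  abbeabdb$  $
    2  abdb$abbe  e
    3  b$abbeabd  d
    4  bbeabdb$a  a
    5  bdb$abbea  a
    6  beabdb$ab  b
    7  db$abbeab  b
    8  eabdb$abb  b

b$edaabbb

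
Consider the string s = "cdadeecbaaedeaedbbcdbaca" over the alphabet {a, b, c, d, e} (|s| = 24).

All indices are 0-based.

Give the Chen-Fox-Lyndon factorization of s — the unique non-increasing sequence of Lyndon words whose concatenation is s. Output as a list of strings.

["cd", "adeecb", "aaedeaedbbcdbac", "a"]

emit factor 1: 'cd' (i=0, period=2)
emit factor 2: 'adeecb' (i=2, period=6)
emit factor 3: 'aaedeaedbbcdbac' (i=8, period=15)
emit factor 4: 'a' (i=23, period=1)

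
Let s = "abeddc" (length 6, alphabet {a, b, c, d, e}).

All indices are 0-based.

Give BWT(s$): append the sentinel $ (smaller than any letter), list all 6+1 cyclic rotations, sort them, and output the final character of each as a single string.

rank  rotation last
    0  $abeddc  c
    1  abeddc$  $
    2  beddc$a  a
    3  c$abedd  d
    4  dc$abed  d
    5  ddc$abe  e
    6  eddc$ab  b

c$addeb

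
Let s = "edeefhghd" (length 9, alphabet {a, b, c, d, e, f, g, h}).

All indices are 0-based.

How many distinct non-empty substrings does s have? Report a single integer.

41

sorted suffixes:
  #0 SA[0]=8  'd'
  #1 SA[1]=1  'deefhghd'
  #2 SA[2]=0  'edeefhghd'
  #3 SA[3]=2  'eefhghd'
  #4 SA[4]=3  'efhghd'
  #5 SA[5]=4  'fhghd'
  #6 SA[6]=6  'ghd'
  #7 SA[7]=7  'hd'
  #8 SA[8]=5  'hghd'

SA = [8, 1, 0, 2, 3, 4, 6, 7, 5]
i: (SA[i-1],SA[i]) lcp shared
  1: (8,1) 1 'd'
  2: (1,0) 0 ''
  3: (0,2) 1 'e'
  4: (2,3) 1 'e'
  5: (3,4) 0 ''
  6: (4,6) 0 ''
  7: (6,7) 0 ''
  8: (7,5) 1 'h'

n(n+1)/2 = 9·10/2 = 45
Σ LCP = 0 + 1 + 0 + 1 + 1 + 0 + 0 + 0 + 1 = 4
distinct = 45 − 4 = 41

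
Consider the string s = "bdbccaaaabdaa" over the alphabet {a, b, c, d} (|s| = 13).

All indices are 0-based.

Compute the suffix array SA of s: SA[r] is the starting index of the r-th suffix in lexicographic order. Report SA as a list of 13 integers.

[12, 11, 5, 6, 7, 8, 2, 9, 0, 4, 3, 10, 1]

sorted suffixes:
  #0 SA[0]=12  'a'
  #1 SA[1]=11  'aa'
  #2 SA[2]=5  'aaaabdaa'
  #3 SA[3]=6  'aaabdaa'
  #4 SA[4]=7  'aabdaa'
  #5 SA[5]=8  'abdaa'
  #6 SA[6]=2  'bccaaaabdaa'
  #7 SA[7]=9  'bdaa'
  #8 SA[8]=0  'bdbccaaaabdaa'
  #9 SA[9]=4  'caaaabdaa'
  #10 SA[10]=3  'ccaaaabdaa'
  #11 SA[11]=10  'daa'
  #12 SA[12]=1  'dbccaaaabdaa'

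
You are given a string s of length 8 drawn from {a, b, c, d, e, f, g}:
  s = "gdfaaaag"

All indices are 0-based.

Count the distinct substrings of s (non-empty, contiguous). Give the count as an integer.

29

rank | idx | suffix
   0 |   3 | aaaag
   1 |   4 | aaag
   2 |   5 | aag
   3 |   6 | ag
   4 |   1 | dfaaaag
   5 |   2 | faaaag
   6 |   7 | g
   7 |   0 | gdfaaaag

SA = [3, 4, 5, 6, 1, 2, 7, 0]
i: (SA[i-1],SA[i]) lcp shared
  1: (3,4) 3 'aaa'
  2: (4,5) 2 'aa'
  3: (5,6) 1 'a'
  4: (6,1) 0 ''
  5: (1,2) 0 ''
  6: (2,7) 0 ''
  7: (7,0) 1 'g'

n(n+1)/2 = 8·9/2 = 36
Σ LCP = 0 + 3 + 2 + 1 + 0 + 0 + 0 + 1 = 7
distinct = 36 − 7 = 29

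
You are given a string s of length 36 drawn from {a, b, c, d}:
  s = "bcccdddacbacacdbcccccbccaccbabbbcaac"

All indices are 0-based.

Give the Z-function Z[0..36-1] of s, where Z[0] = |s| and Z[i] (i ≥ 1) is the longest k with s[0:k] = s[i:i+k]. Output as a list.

[36, 0, 0, 0, 0, 0, 0, 0, 0, 1, 0, 0, 0, 0, 0, 4, 0, 0, 0, 0, 0, 3, 0, 0, 0, 0, 0, 1, 0, 1, 1, 2, 0, 0, 0, 0]

Z[0]=36
i=1: outside box; Z[1]=0
i=2: outside box; Z[2]=0
i=3: outside box; Z[3]=0
i=4: outside box; Z[4]=0
i=5: outside box; Z[5]=0
i=6: outside box; Z[6]=0
i=7: outside box; Z[7]=0
i=8: outside box; Z[8]=0
i=9: outside box; Z[9]=1 scan→box=[9,10)
i=10: outside box; Z[10]=0
i=11: outside box; Z[11]=0
i=12: outside box; Z[12]=0
i=13: outside box; Z[13]=0
i=14: outside box; Z[14]=0
i=15: outside box; Z[15]=4 scan→box=[15,19)
i=16: min(r-i=3, Z[1]=0)=0; Z[16]=0
i=17: min(r-i=2, Z[2]=0)=0; Z[17]=0
i=18: min(r-i=1, Z[3]=0)=0; Z[18]=0
i=19: outside box; Z[19]=0
i=20: outside box; Z[20]=0
i=21: outside box; Z[21]=3 scan→box=[21,24)
i=22: min(r-i=2, Z[1]=0)=0; Z[22]=0
i=23: min(r-i=1, Z[2]=0)=0; Z[23]=0
i=24: outside box; Z[24]=0
i=25: outside box; Z[25]=0
i=26: outside box; Z[26]=0
i=27: outside box; Z[27]=1 scan→box=[27,28)
i=28: outside box; Z[28]=0
i=29: outside box; Z[29]=1 scan→box=[29,30)
i=30: outside box; Z[30]=1 scan→box=[30,31)
i=31: outside box; Z[31]=2 scan→box=[31,33)
i=32: min(r-i=1, Z[1]=0)=0; Z[32]=0
i=33: outside box; Z[33]=0
i=34: outside box; Z[34]=0
i=35: outside box; Z[35]=0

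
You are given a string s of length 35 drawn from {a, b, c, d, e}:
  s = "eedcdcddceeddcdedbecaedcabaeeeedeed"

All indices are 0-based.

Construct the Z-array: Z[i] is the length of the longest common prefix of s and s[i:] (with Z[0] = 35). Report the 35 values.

Z[0]=35
i=1: outside box; Z[1]=1 scan→box=[1,2)
i=2: outside box; Z[2]=0
i=3: outside box; Z[3]=0
i=4: outside box; Z[4]=0
i=5: outside box; Z[5]=0
i=6: outside box; Z[6]=0
i=7: outside box; Z[7]=0
i=8: outside box; Z[8]=0
i=9: outside box; Z[9]=3 scan→box=[9,12)
i=10: min(r-i=2, Z[1]=1)=1; Z[10]=1
i=11: min(r-i=1, Z[2]=0)=0; Z[11]=0
i=12: outside box; Z[12]=0
i=13: outside box; Z[13]=0
i=14: outside box; Z[14]=0
i=15: outside box; Z[15]=1 scan→box=[15,16)
i=16: outside box; Z[16]=0
i=17: outside box; Z[17]=0
i=18: outside box; Z[18]=1 scan→box=[18,19)
i=19: outside box; Z[19]=0
i=20: outside box; Z[20]=0
i=21: outside box; Z[21]=1 scan→box=[21,22)
i=22: outside box; Z[22]=0
i=23: outside box; Z[23]=0
i=24: outside box; Z[24]=0
i=25: outside box; Z[25]=0
i=26: outside box; Z[26]=0
i=27: outside box; Z[27]=2 scan→box=[27,29)
i=28: min(r-i=1, Z[1]=1)=1; Z[28]=2 scan→box=[28,30)
i=29: min(r-i=1, Z[1]=1)=1; Z[29]=3 scan→box=[29,32)
i=30: min(r-i=2, Z[1]=1)=1; Z[30]=1
i=31: min(r-i=1, Z[2]=0)=0; Z[31]=0
i=32: outside box; Z[32]=3 scan→box=[32,35)
i=33: min(r-i=2, Z[1]=1)=1; Z[33]=1
i=34: min(r-i=1, Z[2]=0)=0; Z[34]=0

[35, 1, 0, 0, 0, 0, 0, 0, 0, 3, 1, 0, 0, 0, 0, 1, 0, 0, 1, 0, 0, 1, 0, 0, 0, 0, 0, 2, 2, 3, 1, 0, 3, 1, 0]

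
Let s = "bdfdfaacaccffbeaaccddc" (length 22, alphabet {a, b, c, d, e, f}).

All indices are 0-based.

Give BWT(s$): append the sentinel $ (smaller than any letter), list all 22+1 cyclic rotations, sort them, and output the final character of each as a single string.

rank  rotation                 last
    0  $bdfdfaacaccffbeaaccddc  c
    1  aacaccffbeaaccddc$bdfdf  f
    2  aaccddc$bdfdfaacaccffbe  e
    3  acaccffbeaaccddc$bdfdfa  a
    4  accddc$bdfdfaacaccffbea  a
    5  accffbeaaccddc$bdfdfaac  c
    6  bdfdfaacaccffbeaaccddc$  $
    7  beaaccddc$bdfdfaacaccff  f
    8  c$bdfdfaacaccffbeaaccdd  d
    9  caccffbeaaccddc$bdfdfaa  a
   10  ccddc$bdfdfaacaccffbeaa  a
   11  ccffbeaaccddc$bdfdfaaca  a
   12  cddc$bdfdfaacaccffbeaac  c
   13  cffbeaaccddc$bdfdfaacac  c
   14  dc$bdfdfaacaccffbeaaccd  d
   15  ddc$bdfdfaacaccffbeaacc  c
   16  dfaacaccffbeaaccddc$bdf  f
   17  dfdfaacaccffbeaaccddc$b  b
   18  eaaccddc$bdfdfaacaccffb  b
   19  faacaccffbeaaccddc$bdfd  d
   20  fbeaaccddc$bdfdfaacaccf  f
   21  fdfaacaccffbeaaccddc$bd  d
   22  ffbeaaccddc$bdfdfaacacc  c

cfeaac$fdaaaccdcfbbdfdc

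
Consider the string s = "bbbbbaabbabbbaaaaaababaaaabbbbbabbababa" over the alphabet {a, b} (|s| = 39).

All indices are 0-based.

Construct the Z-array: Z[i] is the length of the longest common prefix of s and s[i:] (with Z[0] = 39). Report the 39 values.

Z[0]=39
i=1: fresh scan; Z[1]=4 extend→box=[1,5)
i=2: min(r-i=3, Z[1]=4)=3; Z[2]=3
i=3: min(r-i=2, Z[2]=3)=2; Z[3]=2
i=4: min(r-i=1, Z[3]=2)=1; Z[4]=1
i=5: fresh scan; Z[5]=0
i=6: fresh scan; Z[6]=0
i=7: fresh scan; Z[7]=2 extend→box=[7,9)
i=8: min(r-i=1, Z[1]=4)=1; Z[8]=1
i=9: fresh scan; Z[9]=0
i=10: fresh scan; Z[10]=3 extend→box=[10,13)
i=11: min(r-i=2, Z[1]=4)=2; Z[11]=2
i=12: min(r-i=1, Z[2]=3)=1; Z[12]=1
i=13: fresh scan; Z[13]=0
i=14: fresh scan; Z[14]=0
i=15: fresh scan; Z[15]=0
i=16: fresh scan; Z[16]=0
i=17: fresh scan; Z[17]=0
i=18: fresh scan; Z[18]=0
i=19: fresh scan; Z[19]=1 extend→box=[19,20)
i=20: fresh scan; Z[20]=0
i=21: fresh scan; Z[21]=1 extend→box=[21,22)
i=22: fresh scan; Z[22]=0
i=23: fresh scan; Z[23]=0
i=24: fresh scan; Z[24]=0
i=25: fresh scan; Z[25]=0
i=26: fresh scan; Z[26]=6 extend→box=[26,32)
i=27: min(r-i=5, Z[1]=4)=4; Z[27]=4
i=28: min(r-i=4, Z[2]=3)=3; Z[28]=3
i=29: min(r-i=3, Z[3]=2)=2; Z[29]=2
i=30: min(r-i=2, Z[4]=1)=1; Z[30]=1
i=31: min(r-i=1, Z[5]=0)=0; Z[31]=0
i=32: fresh scan; Z[32]=2 extend→box=[32,34)
i=33: min(r-i=1, Z[1]=4)=1; Z[33]=1
i=34: fresh scan; Z[34]=0
i=35: fresh scan; Z[35]=1 extend→box=[35,36)
i=36: fresh scan; Z[36]=0
i=37: fresh scan; Z[37]=1 extend→box=[37,38)
i=38: fresh scan; Z[38]=0

[39, 4, 3, 2, 1, 0, 0, 2, 1, 0, 3, 2, 1, 0, 0, 0, 0, 0, 0, 1, 0, 1, 0, 0, 0, 0, 6, 4, 3, 2, 1, 0, 2, 1, 0, 1, 0, 1, 0]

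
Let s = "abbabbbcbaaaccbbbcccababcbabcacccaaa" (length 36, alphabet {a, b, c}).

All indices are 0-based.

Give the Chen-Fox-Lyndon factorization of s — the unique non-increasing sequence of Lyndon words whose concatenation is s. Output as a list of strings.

["abbabbbcb", "aaaccbbbcccababcbabcaccc", "a", "a", "a"]

emit factor 1: 'abbabbbcb' (i=0, period=9)
emit factor 2: 'aaaccbbbcccababcbabcaccc' (i=9, period=24)
emit factor 3: 'a' (i=33, period=1)
emit factor 4: 'a' (i=34, period=1)
emit factor 5: 'a' (i=35, period=1)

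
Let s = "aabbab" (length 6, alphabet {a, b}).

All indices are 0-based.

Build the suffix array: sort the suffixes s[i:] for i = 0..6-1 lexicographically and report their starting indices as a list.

[0, 4, 1, 5, 3, 2]

rank | idx | suffix
   0 |   0 | aabbab
   1 |   4 | ab
   2 |   1 | abbab
   3 |   5 | b
   4 |   3 | bab
   5 |   2 | bbab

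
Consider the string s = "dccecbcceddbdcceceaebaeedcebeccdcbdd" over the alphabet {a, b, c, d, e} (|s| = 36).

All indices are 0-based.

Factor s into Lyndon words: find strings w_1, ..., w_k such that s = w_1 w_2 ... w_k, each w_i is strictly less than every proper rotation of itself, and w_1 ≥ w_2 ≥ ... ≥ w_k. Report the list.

emit factor 1: 'd' (i=0, period=1)
emit factor 2: 'cce' (i=1, period=3)
emit factor 3: 'c' (i=4, period=1)
emit factor 4: 'bcceddbdccece' (i=5, period=13)
emit factor 5: 'aebaeedcebeccdcbdd' (i=18, period=18)

["d", "cce", "c", "bcceddbdccece", "aebaeedcebeccdcbdd"]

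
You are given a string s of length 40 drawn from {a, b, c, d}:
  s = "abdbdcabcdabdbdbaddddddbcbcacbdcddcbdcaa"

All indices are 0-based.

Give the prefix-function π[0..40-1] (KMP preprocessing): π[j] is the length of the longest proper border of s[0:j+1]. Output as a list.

[0, 0, 0, 0, 0, 0, 1, 2, 0, 0, 1, 2, 3, 4, 5, 0, 1, 0, 0, 0, 0, 0, 0, 0, 0, 0, 0, 1, 0, 0, 0, 0, 0, 0, 0, 0, 0, 0, 1, 1]

π[0] = 0
j=1 s[j]='b': π[1]=0 (border '')
j=2 s[j]='d': π[2]=0 (border '')
j=3 s[j]='b': π[3]=0 (border '')
j=4 s[j]='d': π[4]=0 (border '')
j=5 s[j]='c': π[5]=0 (border '')
j=6 s[j]='a': π[6]=1 (border 'a')
j=7 s[j]='b': π[7]=2 (border 'ab')
j=8 s[j]='c': k: 2→0; π[8]=0 (border '')
j=9 s[j]='d': π[9]=0 (border '')
j=10 s[j]='a': π[10]=1 (border 'a')
j=11 s[j]='b': π[11]=2 (border 'ab')
j=12 s[j]='d': π[12]=3 (border 'abd')
j=13 s[j]='b': π[13]=4 (border 'abdb')
j=14 s[j]='d': π[14]=5 (border 'abdbd')
j=15 s[j]='b': k: 5→0; π[15]=0 (border '')
j=16 s[j]='a': π[16]=1 (border 'a')
j=17 s[j]='d': k: 1→0; π[17]=0 (border '')
j=18 s[j]='d': π[18]=0 (border '')
j=19 s[j]='d': π[19]=0 (border '')
j=20 s[j]='d': π[20]=0 (border '')
j=21 s[j]='d': π[21]=0 (border '')
j=22 s[j]='d': π[22]=0 (border '')
j=23 s[j]='b': π[23]=0 (border '')
j=24 s[j]='c': π[24]=0 (border '')
j=25 s[j]='b': π[25]=0 (border '')
j=26 s[j]='c': π[26]=0 (border '')
j=27 s[j]='a': π[27]=1 (border 'a')
j=28 s[j]='c': k: 1→0; π[28]=0 (border '')
j=29 s[j]='b': π[29]=0 (border '')
j=30 s[j]='d': π[30]=0 (border '')
j=31 s[j]='c': π[31]=0 (border '')
j=32 s[j]='d': π[32]=0 (border '')
j=33 s[j]='d': π[33]=0 (border '')
j=34 s[j]='c': π[34]=0 (border '')
j=35 s[j]='b': π[35]=0 (border '')
j=36 s[j]='d': π[36]=0 (border '')
j=37 s[j]='c': π[37]=0 (border '')
j=38 s[j]='a': π[38]=1 (border 'a')
j=39 s[j]='a': k: 1→0; π[39]=1 (border 'a')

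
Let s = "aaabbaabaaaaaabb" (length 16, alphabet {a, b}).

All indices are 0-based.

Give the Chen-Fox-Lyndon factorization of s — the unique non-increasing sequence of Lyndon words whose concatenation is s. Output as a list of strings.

["aaabbaab", "aaaaaabb"]

emit factor 1: 'aaabbaab' (i=0, period=8)
emit factor 2: 'aaaaaabb' (i=8, period=8)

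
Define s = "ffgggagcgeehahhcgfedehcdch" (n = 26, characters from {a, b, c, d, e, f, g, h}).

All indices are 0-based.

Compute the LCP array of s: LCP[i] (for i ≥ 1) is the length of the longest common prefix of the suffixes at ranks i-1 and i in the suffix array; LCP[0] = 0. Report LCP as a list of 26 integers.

[0, 1, 0, 1, 2, 1, 0, 1, 0, 1, 1, 2, 0, 1, 1, 0, 1, 1, 1, 1, 2, 0, 1, 1, 2, 1]

rank→(start, suffix):
  0 → (5, 'agcgeehahhcgfedehcdch')
  1 → (12, 'ahhcgfedehcdch')
  2 → (22, 'cdch')
  3 → (7, 'cgeehahhcgfedehcdch')
  4 → (15, 'cgfedehcdch')
  5 → (24, 'ch')
  6 → (23, 'dch')
  7 → (19, 'dehcdch')
  8 → (18, 'edehcdch')
  9 → (9, 'eehahhcgfedehcdch')
  10 → (10, 'ehahhcgfedehcdch')
  11 → (20, 'ehcdch')
  12 → (17, 'fedehcdch')
  13 → (0, 'ffgggagcgeehahhcgfedehcdch')
  14 → (1, 'fgggagcgeehahhcgfedehcdch')
  15 → (4, 'gagcgeehahhcgfedehcdch')
  16 → (6, 'gcgeehahhcgfedehcdch')
  17 → (8, 'geehahhcgfedehcdch')
  18 → (16, 'gfedehcdch')
  19 → (3, 'ggagcgeehahhcgfedehcdch')
  20 → (2, 'gggagcgeehahhcgfedehcdch')
  21 → (25, 'h')
  22 → (11, 'hahhcgfedehcdch')
  23 → (21, 'hcdch')
  24 → (14, 'hcgfedehcdch')
  25 → (13, 'hhcgfedehcdch')

SA = [5, 12, 22, 7, 15, 24, 23, 19, 18, 9, 10, 20, 17, 0, 1, 4, 6, 8, 16, 3, 2, 25, 11, 21, 14, 13]
rank  pair      lcp
   1  s[5:],s[12:]  1  'a'
   2  s[12:],s[22:]  0  ''
   3  s[22:],s[7:]  1  'c'
   4  s[7:],s[15:]  2  'cg'
   5  s[15:],s[24:]  1  'c'
   6  s[24:],s[23:]  0  ''
   7  s[23:],s[19:]  1  'd'
   8  s[19:],s[18:]  0  ''
   9  s[18:],s[9:]  1  'e'
  10  s[9:],s[10:]  1  'e'
  11  s[10:],s[20:]  2  'eh'
  12  s[20:],s[17:]  0  ''
  13  s[17:],s[0:]  1  'f'
  14  s[0:],s[1:]  1  'f'
  15  s[1:],s[4:]  0  ''
  16  s[4:],s[6:]  1  'g'
  17  s[6:],s[8:]  1  'g'
  18  s[8:],s[16:]  1  'g'
  19  s[16:],s[3:]  1  'g'
  20  s[3:],s[2:]  2  'gg'
  21  s[2:],s[25:]  0  ''
  22  s[25:],s[11:]  1  'h'
  23  s[11:],s[21:]  1  'h'
  24  s[21:],s[14:]  2  'hc'
  25  s[14:],s[13:]  1  'h'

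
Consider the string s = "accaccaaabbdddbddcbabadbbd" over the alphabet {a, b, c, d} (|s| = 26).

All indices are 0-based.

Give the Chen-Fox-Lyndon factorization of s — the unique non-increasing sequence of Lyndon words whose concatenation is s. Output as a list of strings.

["acc", "acc", "aaabbdddbddcbabadbbd"]

emit factor 1: 'acc' (i=0, period=3)
emit factor 2: 'acc' (i=3, period=3)
emit factor 3: 'aaabbdddbddcbabadbbd' (i=6, period=20)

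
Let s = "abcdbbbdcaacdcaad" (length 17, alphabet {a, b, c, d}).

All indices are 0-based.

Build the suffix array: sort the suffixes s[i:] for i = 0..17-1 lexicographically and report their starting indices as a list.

[9, 14, 0, 10, 15, 4, 5, 1, 6, 8, 13, 2, 11, 16, 3, 7, 12]

rank→(start, suffix):
  0 → (9, 'aacdcaad')
  1 → (14, 'aad')
  2 → (0, 'abcdbbbdcaacdcaad')
  3 → (10, 'acdcaad')
  4 → (15, 'ad')
  5 → (4, 'bbbdcaacdcaad')
  6 → (5, 'bbdcaacdcaad')
  7 → (1, 'bcdbbbdcaacdcaad')
  8 → (6, 'bdcaacdcaad')
  9 → (8, 'caacdcaad')
  10 → (13, 'caad')
  11 → (2, 'cdbbbdcaacdcaad')
  12 → (11, 'cdcaad')
  13 → (16, 'd')
  14 → (3, 'dbbbdcaacdcaad')
  15 → (7, 'dcaacdcaad')
  16 → (12, 'dcaad')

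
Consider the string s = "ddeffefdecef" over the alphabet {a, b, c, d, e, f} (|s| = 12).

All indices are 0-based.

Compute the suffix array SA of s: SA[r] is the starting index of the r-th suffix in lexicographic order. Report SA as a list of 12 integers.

rank→(start, suffix):
  0 → (9, 'cef')
  1 → (0, 'ddeffefdecef')
  2 → (7, 'decef')
  3 → (1, 'deffefdecef')
  4 → (8, 'ecef')
  5 → (10, 'ef')
  6 → (5, 'efdecef')
  7 → (2, 'effefdecef')
  8 → (11, 'f')
  9 → (6, 'fdecef')
  10 → (4, 'fefdecef')
  11 → (3, 'ffefdecef')

[9, 0, 7, 1, 8, 10, 5, 2, 11, 6, 4, 3]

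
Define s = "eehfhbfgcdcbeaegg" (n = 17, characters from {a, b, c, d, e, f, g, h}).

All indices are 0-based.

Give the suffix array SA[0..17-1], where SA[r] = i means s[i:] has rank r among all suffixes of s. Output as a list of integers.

[13, 11, 5, 10, 8, 9, 12, 0, 14, 1, 6, 3, 16, 7, 15, 4, 2]

sorted suffixes:
  #0 SA[0]=13  'aegg'
  #1 SA[1]=11  'beaegg'
  #2 SA[2]=5  'bfgcdcbeaegg'
  #3 SA[3]=10  'cbeaegg'
  #4 SA[4]=8  'cdcbeaegg'
  #5 SA[5]=9  'dcbeaegg'
  #6 SA[6]=12  'eaegg'
  #7 SA[7]=0  'eehfhbfgcdcbeaegg'
  #8 SA[8]=14  'egg'
  #9 SA[9]=1  'ehfhbfgcdcbeaegg'
  #10 SA[10]=6  'fgcdcbeaegg'
  #11 SA[11]=3  'fhbfgcdcbeaegg'
  #12 SA[12]=16  'g'
  #13 SA[13]=7  'gcdcbeaegg'
  #14 SA[14]=15  'gg'
  #15 SA[15]=4  'hbfgcdcbeaegg'
  #16 SA[16]=2  'hfhbfgcdcbeaegg'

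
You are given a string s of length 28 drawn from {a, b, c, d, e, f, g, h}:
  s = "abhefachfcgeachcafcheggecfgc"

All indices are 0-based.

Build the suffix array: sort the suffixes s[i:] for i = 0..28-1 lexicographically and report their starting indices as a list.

[0, 12, 5, 16, 1, 27, 15, 24, 9, 13, 18, 6, 11, 23, 3, 20, 4, 8, 17, 25, 26, 10, 22, 21, 14, 2, 19, 7]

rank | idx | suffix
   0 |   0 | abhefachfcgeachcafcheggecfgc
   1 |  12 | achcafcheggecfgc
   2 |   5 | achfcgeachcafcheggecfgc
   3 |  16 | afcheggecfgc
   4 |   1 | bhefachfcgeachcafcheggecfgc
   5 |  27 | c
   6 |  15 | cafcheggecfgc
   7 |  24 | cfgc
   8 |   9 | cgeachcafcheggecfgc
   9 |  13 | chcafcheggecfgc
  10 |  18 | cheggecfgc
  11 |   6 | chfcgeachcafcheggecfgc
  12 |  11 | eachcafcheggecfgc
  13 |  23 | ecfgc
  14 |   3 | efachfcgeachcafcheggecfgc
  15 |  20 | eggecfgc
  16 |   4 | fachfcgeachcafcheggecfgc
  17 |   8 | fcgeachcafcheggecfgc
  18 |  17 | fcheggecfgc
  19 |  25 | fgc
  20 |  26 | gc
  21 |  10 | geachcafcheggecfgc
  22 |  22 | gecfgc
  23 |  21 | ggecfgc
  24 |  14 | hcafcheggecfgc
  25 |   2 | hefachfcgeachcafcheggecfgc
  26 |  19 | heggecfgc
  27 |   7 | hfcgeachcafcheggecfgc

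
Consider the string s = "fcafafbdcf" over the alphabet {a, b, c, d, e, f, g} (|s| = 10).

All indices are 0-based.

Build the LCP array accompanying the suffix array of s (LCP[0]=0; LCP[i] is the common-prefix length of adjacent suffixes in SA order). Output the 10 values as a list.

sorted suffixes:
  #0 SA[0]=2  'afafbdcf'
  #1 SA[1]=4  'afbdcf'
  #2 SA[2]=6  'bdcf'
  #3 SA[3]=1  'cafafbdcf'
  #4 SA[4]=8  'cf'
  #5 SA[5]=7  'dcf'
  #6 SA[6]=9  'f'
  #7 SA[7]=3  'fafbdcf'
  #8 SA[8]=5  'fbdcf'
  #9 SA[9]=0  'fcafafbdcf'

SA = [2, 4, 6, 1, 8, 7, 9, 3, 5, 0]
rank  pair      lcp
   1  s[2:],s[4:]  2  'af'
   2  s[4:],s[6:]  0  ''
   3  s[6:],s[1:]  0  ''
   4  s[1:],s[8:]  1  'c'
   5  s[8:],s[7:]  0  ''
   6  s[7:],s[9:]  0  ''
   7  s[9:],s[3:]  1  'f'
   8  s[3:],s[5:]  1  'f'
   9  s[5:],s[0:]  1  'f'

[0, 2, 0, 0, 1, 0, 0, 1, 1, 1]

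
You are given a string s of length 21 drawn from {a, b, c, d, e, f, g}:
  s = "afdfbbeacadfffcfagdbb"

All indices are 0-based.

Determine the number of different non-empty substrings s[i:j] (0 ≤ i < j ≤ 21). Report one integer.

rank | idx | suffix
   0 |   7 | acadfffcfagdbb
   1 |   9 | adfffcfagdbb
   2 |   0 | afdfbbeacadfffcfagdbb
   3 |  16 | agdbb
   4 |  20 | b
   5 |  19 | bb
   6 |   4 | bbeacadfffcfagdbb
   7 |   5 | beacadfffcfagdbb
   8 |   8 | cadfffcfagdbb
   9 |  14 | cfagdbb
  10 |  18 | dbb
  11 |   2 | dfbbeacadfffcfagdbb
  12 |  10 | dfffcfagdbb
  13 |   6 | eacadfffcfagdbb
  14 |  15 | fagdbb
  15 |   3 | fbbeacadfffcfagdbb
  16 |  13 | fcfagdbb
  17 |   1 | fdfbbeacadfffcfagdbb
  18 |  12 | ffcfagdbb
  19 |  11 | fffcfagdbb
  20 |  17 | gdbb

SA = [7, 9, 0, 16, 20, 19, 4, 5, 8, 14, 18, 2, 10, 6, 15, 3, 13, 1, 12, 11, 17]
rank  pair      lcp
   1  s[7:],s[9:]  1  'a'
   2  s[9:],s[0:]  1  'a'
   3  s[0:],s[16:]  1  'a'
   4  s[16:],s[20:]  0  ''
   5  s[20:],s[19:]  1  'b'
   6  s[19:],s[4:]  2  'bb'
   7  s[4:],s[5:]  1  'b'
   8  s[5:],s[8:]  0  ''
   9  s[8:],s[14:]  1  'c'
  10  s[14:],s[18:]  0  ''
  11  s[18:],s[2:]  1  'd'
  12  s[2:],s[10:]  2  'df'
  13  s[10:],s[6:]  0  ''
  14  s[6:],s[15:]  0  ''
  15  s[15:],s[3:]  1  'f'
  16  s[3:],s[13:]  1  'f'
  17  s[13:],s[1:]  1  'f'
  18  s[1:],s[12:]  1  'f'
  19  s[12:],s[11:]  2  'ff'
  20  s[11:],s[17:]  0  ''

n(n+1)/2 = 21·22/2 = 231
Σ LCP = 0 + 1 + 1 + 1 + 0 + 1 + 2 + 1 + 0 + 1 + 0 + 1 + 2 + 0 + 0 + 1 + 1 + 1 + 1 + 2 + 0 = 17
distinct = 231 − 17 = 214

214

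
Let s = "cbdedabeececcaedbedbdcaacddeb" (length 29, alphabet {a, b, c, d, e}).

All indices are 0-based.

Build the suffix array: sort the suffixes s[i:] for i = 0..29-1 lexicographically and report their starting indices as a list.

sorted suffixes:
  #0 SA[0]=22  'aacddeb'
  #1 SA[1]=5  'abeececcaedbedbdcaacddeb'
  #2 SA[2]=23  'acddeb'
  #3 SA[3]=13  'aedbedbdcaacddeb'
  #4 SA[4]=28  'b'
  #5 SA[5]=19  'bdcaacddeb'
  #6 SA[6]=1  'bdedabeececcaedbedbdcaacddeb'
  #7 SA[7]=16  'bedbdcaacddeb'
  #8 SA[8]=6  'beececcaedbedbdcaacddeb'
  #9 SA[9]=21  'caacddeb'
  #10 SA[10]=12  'caedbedbdcaacddeb'
  #11 SA[11]=0  'cbdedabeececcaedbedbdcaacddeb'
  #12 SA[12]=11  'ccaedbedbdcaacddeb'
  #13 SA[13]=24  'cddeb'
  #14 SA[14]=9  'ceccaedbedbdcaacddeb'
  #15 SA[15]=4  'dabeececcaedbedbdcaacddeb'
  #16 SA[16]=18  'dbdcaacddeb'
  #17 SA[17]=15  'dbedbdcaacddeb'
  #18 SA[18]=20  'dcaacddeb'
  #19 SA[19]=25  'ddeb'
  #20 SA[20]=26  'deb'
  #21 SA[21]=2  'dedabeececcaedbedbdcaacddeb'
  #22 SA[22]=27  'eb'
  #23 SA[23]=10  'eccaedbedbdcaacddeb'
  #24 SA[24]=8  'ececcaedbedbdcaacddeb'
  #25 SA[25]=3  'edabeececcaedbedbdcaacddeb'
  #26 SA[26]=17  'edbdcaacddeb'
  #27 SA[27]=14  'edbedbdcaacddeb'
  #28 SA[28]=7  'eececcaedbedbdcaacddeb'

[22, 5, 23, 13, 28, 19, 1, 16, 6, 21, 12, 0, 11, 24, 9, 4, 18, 15, 20, 25, 26, 2, 27, 10, 8, 3, 17, 14, 7]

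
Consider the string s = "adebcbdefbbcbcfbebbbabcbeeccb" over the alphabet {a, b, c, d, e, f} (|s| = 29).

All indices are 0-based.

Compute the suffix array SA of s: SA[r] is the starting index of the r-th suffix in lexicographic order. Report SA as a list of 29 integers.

sorted suffixes:
  #0 SA[0]=20  'abcbeeccb'
  #1 SA[1]=0  'adebcbdefbbcbcfbebbbabcbeeccb'
  #2 SA[2]=28  'b'
  #3 SA[3]=19  'babcbeeccb'
  #4 SA[4]=18  'bbabcbeeccb'
  #5 SA[5]=17  'bbbabcbeeccb'
  #6 SA[6]=9  'bbcbcfbebbbabcbeeccb'
  #7 SA[7]=10  'bcbcfbebbbabcbeeccb'
  #8 SA[8]=3  'bcbdefbbcbcfbebbbabcbeeccb'
  #9 SA[9]=21  'bcbeeccb'
  #10 SA[10]=12  'bcfbebbbabcbeeccb'
  #11 SA[11]=5  'bdefbbcbcfbebbbabcbeeccb'
  #12 SA[12]=15  'bebbbabcbeeccb'
  #13 SA[13]=23  'beeccb'
  #14 SA[14]=27  'cb'
  #15 SA[15]=11  'cbcfbebbbabcbeeccb'
  #16 SA[16]=4  'cbdefbbcbcfbebbbabcbeeccb'
  #17 SA[17]=22  'cbeeccb'
  #18 SA[18]=26  'ccb'
  #19 SA[19]=13  'cfbebbbabcbeeccb'
  #20 SA[20]=1  'debcbdefbbcbcfbebbbabcbeeccb'
  #21 SA[21]=6  'defbbcbcfbebbbabcbeeccb'
  #22 SA[22]=16  'ebbbabcbeeccb'
  #23 SA[23]=2  'ebcbdefbbcbcfbebbbabcbeeccb'
  #24 SA[24]=25  'eccb'
  #25 SA[25]=24  'eeccb'
  #26 SA[26]=7  'efbbcbcfbebbbabcbeeccb'
  #27 SA[27]=8  'fbbcbcfbebbbabcbeeccb'
  #28 SA[28]=14  'fbebbbabcbeeccb'

[20, 0, 28, 19, 18, 17, 9, 10, 3, 21, 12, 5, 15, 23, 27, 11, 4, 22, 26, 13, 1, 6, 16, 2, 25, 24, 7, 8, 14]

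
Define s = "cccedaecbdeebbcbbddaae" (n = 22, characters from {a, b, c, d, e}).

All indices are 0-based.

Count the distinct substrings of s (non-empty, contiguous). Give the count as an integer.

230

rank→(start, suffix):
  0 → (19, 'aae')
  1 → (20, 'ae')
  2 → (5, 'aecbdeebbcbbddaae')
  3 → (12, 'bbcbbddaae')
  4 → (15, 'bbddaae')
  5 → (13, 'bcbbddaae')
  6 → (16, 'bddaae')
  7 → (8, 'bdeebbcbbddaae')
  8 → (14, 'cbbddaae')
  9 → (7, 'cbdeebbcbbddaae')
  10 → (0, 'cccedaecbdeebbcbbddaae')
  11 → (1, 'ccedaecbdeebbcbbddaae')
  12 → (2, 'cedaecbdeebbcbbddaae')
  13 → (18, 'daae')
  14 → (4, 'daecbdeebbcbbddaae')
  15 → (17, 'ddaae')
  16 → (9, 'deebbcbbddaae')
  17 → (21, 'e')
  18 → (11, 'ebbcbbddaae')
  19 → (6, 'ecbdeebbcbbddaae')
  20 → (3, 'edaecbdeebbcbbddaae')
  21 → (10, 'eebbcbbddaae')

SA = [19, 20, 5, 12, 15, 13, 16, 8, 14, 7, 0, 1, 2, 18, 4, 17, 9, 21, 11, 6, 3, 10]
i: (SA[i-1],SA[i]) lcp shared
  1: (19,20) 1 'a'
  2: (20,5) 2 'ae'
  3: (5,12) 0 ''
  4: (12,15) 2 'bb'
  5: (15,13) 1 'b'
  6: (13,16) 1 'b'
  7: (16,8) 2 'bd'
  8: (8,14) 0 ''
  9: (14,7) 2 'cb'
  10: (7,0) 1 'c'
  11: (0,1) 2 'cc'
  12: (1,2) 1 'c'
  13: (2,18) 0 ''
  14: (18,4) 2 'da'
  15: (4,17) 1 'd'
  16: (17,9) 1 'd'
  17: (9,21) 0 ''
  18: (21,11) 1 'e'
  19: (11,6) 1 'e'
  20: (6,3) 1 'e'
  21: (3,10) 1 'e'

n(n+1)/2 = 22·23/2 = 253
Σ LCP = 0 + 1 + 2 + 0 + 2 + 1 + 1 + 2 + 0 + 2 + 1 + 2 + 1 + 0 + 2 + 1 + 1 + 0 + 1 + 1 + 1 + 1 = 23
distinct = 253 − 23 = 230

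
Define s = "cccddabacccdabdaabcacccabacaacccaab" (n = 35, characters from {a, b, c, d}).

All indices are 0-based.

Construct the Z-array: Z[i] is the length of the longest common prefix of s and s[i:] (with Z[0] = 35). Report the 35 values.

Z[0]=35
i=1: i≥r, start 0; Z[1]=2 scan→box=[1,3)
i=2: min(r-i=1, Z[1]=2)=1; Z[2]=1
i=3: i≥r, start 0; Z[3]=0
i=4: i≥r, start 0; Z[4]=0
i=5: i≥r, start 0; Z[5]=0
i=6: i≥r, start 0; Z[6]=0
i=7: i≥r, start 0; Z[7]=0
i=8: i≥r, start 0; Z[8]=4 scan→box=[8,12)
i=9: min(r-i=3, Z[1]=2)=2; Z[9]=2
i=10: min(r-i=2, Z[2]=1)=1; Z[10]=1
i=11: min(r-i=1, Z[3]=0)=0; Z[11]=0
i=12: i≥r, start 0; Z[12]=0
i=13: i≥r, start 0; Z[13]=0
i=14: i≥r, start 0; Z[14]=0
i=15: i≥r, start 0; Z[15]=0
i=16: i≥r, start 0; Z[16]=0
i=17: i≥r, start 0; Z[17]=0
i=18: i≥r, start 0; Z[18]=1 scan→box=[18,19)
i=19: i≥r, start 0; Z[19]=0
i=20: i≥r, start 0; Z[20]=3 scan→box=[20,23)
i=21: min(r-i=2, Z[1]=2)=2; Z[21]=2
i=22: min(r-i=1, Z[2]=1)=1; Z[22]=1
i=23: i≥r, start 0; Z[23]=0
i=24: i≥r, start 0; Z[24]=0
i=25: i≥r, start 0; Z[25]=0
i=26: i≥r, start 0; Z[26]=1 scan→box=[26,27)
i=27: i≥r, start 0; Z[27]=0
i=28: i≥r, start 0; Z[28]=0
i=29: i≥r, start 0; Z[29]=3 scan→box=[29,32)
i=30: min(r-i=2, Z[1]=2)=2; Z[30]=2
i=31: min(r-i=1, Z[2]=1)=1; Z[31]=1
i=32: i≥r, start 0; Z[32]=0
i=33: i≥r, start 0; Z[33]=0
i=34: i≥r, start 0; Z[34]=0

[35, 2, 1, 0, 0, 0, 0, 0, 4, 2, 1, 0, 0, 0, 0, 0, 0, 0, 1, 0, 3, 2, 1, 0, 0, 0, 1, 0, 0, 3, 2, 1, 0, 0, 0]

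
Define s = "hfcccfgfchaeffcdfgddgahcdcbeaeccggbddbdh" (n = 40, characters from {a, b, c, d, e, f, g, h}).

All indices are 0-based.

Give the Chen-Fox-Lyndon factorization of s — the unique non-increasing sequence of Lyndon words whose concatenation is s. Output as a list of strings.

emit factor 1: 'h' (i=0, period=1)
emit factor 2: 'f' (i=1, period=1)
emit factor 3: 'cccfgfch' (i=2, period=8)
emit factor 4: 'aeffcdfgddgahcdcbe' (i=10, period=18)
emit factor 5: 'aeccggbddbdh' (i=28, period=12)

["h", "f", "cccfgfch", "aeffcdfgddgahcdcbe", "aeccggbddbdh"]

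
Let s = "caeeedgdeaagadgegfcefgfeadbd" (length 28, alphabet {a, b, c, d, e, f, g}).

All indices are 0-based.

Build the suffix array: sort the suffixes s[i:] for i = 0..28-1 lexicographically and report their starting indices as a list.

rank→(start, suffix):
  0 → (9, 'aagadgegfcefgfeadbd')
  1 → (24, 'adbd')
  2 → (12, 'adgegfcefgfeadbd')
  3 → (1, 'aeeedgdeaagadgegfcefgfeadbd')
  4 → (10, 'agadgegfcefgfeadbd')
  5 → (26, 'bd')
  6 → (0, 'caeeedgdeaagadgegfcefgfeadbd')
  7 → (18, 'cefgfeadbd')
  8 → (27, 'd')
  9 → (25, 'dbd')
  10 → (7, 'deaagadgegfcefgfeadbd')
  11 → (5, 'dgdeaagadgegfcefgfeadbd')
  12 → (13, 'dgegfcefgfeadbd')
  13 → (8, 'eaagadgegfcefgfeadbd')
  14 → (23, 'eadbd')
  15 → (4, 'edgdeaagadgegfcefgfeadbd')
  16 → (3, 'eedgdeaagadgegfcefgfeadbd')
  17 → (2, 'eeedgdeaagadgegfcefgfeadbd')
  18 → (19, 'efgfeadbd')
  19 → (15, 'egfcefgfeadbd')
  20 → (17, 'fcefgfeadbd')
  21 → (22, 'feadbd')
  22 → (20, 'fgfeadbd')
  23 → (11, 'gadgegfcefgfeadbd')
  24 → (6, 'gdeaagadgegfcefgfeadbd')
  25 → (14, 'gegfcefgfeadbd')
  26 → (16, 'gfcefgfeadbd')
  27 → (21, 'gfeadbd')

[9, 24, 12, 1, 10, 26, 0, 18, 27, 25, 7, 5, 13, 8, 23, 4, 3, 2, 19, 15, 17, 22, 20, 11, 6, 14, 16, 21]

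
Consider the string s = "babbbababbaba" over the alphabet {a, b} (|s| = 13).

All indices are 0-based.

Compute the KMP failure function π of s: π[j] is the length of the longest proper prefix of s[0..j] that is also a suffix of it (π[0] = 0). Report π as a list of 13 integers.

π[0] = 0
j=1 s[j]='a': π[1]=0 (border '')
j=2 s[j]='b': π[2]=1 (border 'b')
j=3 s[j]='b': k: 1→0; π[3]=1 (border 'b')
j=4 s[j]='b': k: 1→0; π[4]=1 (border 'b')
j=5 s[j]='a': π[5]=2 (border 'ba')
j=6 s[j]='b': π[6]=3 (border 'bab')
j=7 s[j]='a': k: 3→1; π[7]=2 (border 'ba')
j=8 s[j]='b': π[8]=3 (border 'bab')
j=9 s[j]='b': π[9]=4 (border 'babb')
j=10 s[j]='a': k: 4→1; π[10]=2 (border 'ba')
j=11 s[j]='b': π[11]=3 (border 'bab')
j=12 s[j]='a': k: 3→1; π[12]=2 (border 'ba')

[0, 0, 1, 1, 1, 2, 3, 2, 3, 4, 2, 3, 2]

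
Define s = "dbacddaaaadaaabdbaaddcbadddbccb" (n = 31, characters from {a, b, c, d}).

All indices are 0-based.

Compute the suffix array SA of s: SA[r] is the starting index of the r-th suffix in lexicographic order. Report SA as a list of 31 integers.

[6, 11, 7, 12, 8, 17, 13, 2, 9, 18, 23, 30, 16, 1, 22, 27, 14, 29, 21, 28, 3, 5, 10, 15, 0, 26, 20, 4, 25, 19, 24]

rank→(start, suffix):
  0 → (6, 'aaaadaaabdbaaddcbadddbccb')
  1 → (11, 'aaabdbaaddcbadddbccb')
  2 → (7, 'aaadaaabdbaaddcbadddbccb')
  3 → (12, 'aabdbaaddcbadddbccb')
  4 → (8, 'aadaaabdbaaddcbadddbccb')
  5 → (17, 'aaddcbadddbccb')
  6 → (13, 'abdbaaddcbadddbccb')
  7 → (2, 'acddaaaadaaabdbaaddcbadddbccb')
  8 → (9, 'adaaabdbaaddcbadddbccb')
  9 → (18, 'addcbadddbccb')
  10 → (23, 'adddbccb')
  11 → (30, 'b')
  12 → (16, 'baaddcbadddbccb')
  13 → (1, 'bacddaaaadaaabdbaaddcbadddbccb')
  14 → (22, 'badddbccb')
  15 → (27, 'bccb')
  16 → (14, 'bdbaaddcbadddbccb')
  17 → (29, 'cb')
  18 → (21, 'cbadddbccb')
  19 → (28, 'ccb')
  20 → (3, 'cddaaaadaaabdbaaddcbadddbccb')
  21 → (5, 'daaaadaaabdbaaddcbadddbccb')
  22 → (10, 'daaabdbaaddcbadddbccb')
  23 → (15, 'dbaaddcbadddbccb')
  24 → (0, 'dbacddaaaadaaabdbaaddcbadddbccb')
  25 → (26, 'dbccb')
  26 → (20, 'dcbadddbccb')
  27 → (4, 'ddaaaadaaabdbaaddcbadddbccb')
  28 → (25, 'ddbccb')
  29 → (19, 'ddcbadddbccb')
  30 → (24, 'dddbccb')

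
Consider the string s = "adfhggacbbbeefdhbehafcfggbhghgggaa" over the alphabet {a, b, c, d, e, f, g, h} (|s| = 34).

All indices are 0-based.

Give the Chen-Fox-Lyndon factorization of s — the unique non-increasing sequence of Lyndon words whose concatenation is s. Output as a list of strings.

["adfhgg", "acbbbeefdhbehafcfggbhghggg", "a", "a"]

emit factor 1: 'adfhgg' (i=0, period=6)
emit factor 2: 'acbbbeefdhbehafcfggbhghggg' (i=6, period=26)
emit factor 3: 'a' (i=32, period=1)
emit factor 4: 'a' (i=33, period=1)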